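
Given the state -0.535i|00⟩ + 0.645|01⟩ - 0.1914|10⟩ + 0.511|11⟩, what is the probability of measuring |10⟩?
0.03663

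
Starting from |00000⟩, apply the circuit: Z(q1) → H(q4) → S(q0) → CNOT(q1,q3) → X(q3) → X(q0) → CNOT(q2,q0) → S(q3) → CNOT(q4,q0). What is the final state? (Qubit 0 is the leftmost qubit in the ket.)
(1/√2)i|00011⟩ + (1/√2)i|10010⟩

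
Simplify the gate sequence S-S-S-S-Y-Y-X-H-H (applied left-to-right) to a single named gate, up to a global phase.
X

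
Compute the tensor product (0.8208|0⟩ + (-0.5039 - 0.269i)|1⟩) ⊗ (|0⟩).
0.8208|00⟩ + (-0.5039 - 0.269i)|10⟩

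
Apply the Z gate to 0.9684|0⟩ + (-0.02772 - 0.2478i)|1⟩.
0.9684|0⟩ + (0.02772 + 0.2478i)|1⟩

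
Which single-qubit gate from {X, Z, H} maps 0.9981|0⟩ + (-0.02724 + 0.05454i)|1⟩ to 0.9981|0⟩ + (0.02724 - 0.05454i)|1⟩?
Z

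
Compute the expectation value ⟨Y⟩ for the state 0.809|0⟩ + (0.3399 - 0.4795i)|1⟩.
-0.7758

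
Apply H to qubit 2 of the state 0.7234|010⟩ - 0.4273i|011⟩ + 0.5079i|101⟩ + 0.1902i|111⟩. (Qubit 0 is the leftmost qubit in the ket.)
(0.5115 - 0.3021i)|010⟩ + (0.5115 + 0.3021i)|011⟩ + 0.3591i|100⟩ - 0.3591i|101⟩ + 0.1345i|110⟩ - 0.1345i|111⟩

H on qubit 2 mixes each pair of kets that differ only in qubit 2: amplitudes (a, b) of (|…0…⟩, |…1…⟩) become ((a + b)/√2, (a − b)/√2). Kets absent from the input have amplitude 0.
(|010⟩, |011⟩): (a, b) = (0.7234, -0.4273i) → ((0.5115 - 0.3021i), (0.5115 + 0.3021i))
(|100⟩, |101⟩): (a, b) = (0, 0.5079i) → (0.3591i, -0.3591i)
(|110⟩, |111⟩): (a, b) = (0, 0.1902i) → (0.1345i, -0.1345i)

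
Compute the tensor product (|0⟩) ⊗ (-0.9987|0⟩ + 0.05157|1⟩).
-0.9987|00⟩ + 0.05157|01⟩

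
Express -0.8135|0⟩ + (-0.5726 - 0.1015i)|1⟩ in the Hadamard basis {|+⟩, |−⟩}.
(-0.9801 - 0.07177i)|+⟩ + (-0.1703 + 0.07177i)|−⟩

With |ψ⟩ = α|0⟩ + β|1⟩, the Hadamard-basis coefficients are ⟨+|ψ⟩ = (α + β)/√2 and ⟨−|ψ⟩ = (α − β)/√2.
Here α = -0.8135, β = (-0.5726 - 0.1015i): (α + β)/√2 = (-0.9801 - 0.07177i), (α − β)/√2 = (-0.1703 + 0.07177i).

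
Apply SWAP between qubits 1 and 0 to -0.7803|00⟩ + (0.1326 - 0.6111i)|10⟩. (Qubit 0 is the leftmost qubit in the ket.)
-0.7803|00⟩ + (0.1326 - 0.6111i)|01⟩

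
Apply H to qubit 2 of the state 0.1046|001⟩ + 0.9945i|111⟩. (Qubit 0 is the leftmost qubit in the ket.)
0.07396|000⟩ - 0.07396|001⟩ + 0.7032i|110⟩ - 0.7032i|111⟩

H on qubit 2 mixes each pair of kets that differ only in qubit 2: amplitudes (a, b) of (|…0…⟩, |…1…⟩) become ((a + b)/√2, (a − b)/√2). Kets absent from the input have amplitude 0.
(|000⟩, |001⟩): (a, b) = (0, 0.1046) → (0.07396, -0.07396)
(|110⟩, |111⟩): (a, b) = (0, 0.9945i) → (0.7032i, -0.7032i)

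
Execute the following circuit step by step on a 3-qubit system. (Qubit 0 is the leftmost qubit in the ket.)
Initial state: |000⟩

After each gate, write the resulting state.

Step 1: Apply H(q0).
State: 1/√2|000⟩ + 1/√2|100⟩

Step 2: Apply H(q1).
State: 1/2|000⟩ + 1/2|010⟩ + 1/2|100⟩ + 1/2|110⟩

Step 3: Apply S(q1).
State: 1/2|000⟩ + (1/2)i|010⟩ + 1/2|100⟩ + (1/2)i|110⟩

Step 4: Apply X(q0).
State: 1/2|000⟩ + (1/2)i|010⟩ + 1/2|100⟩ + (1/2)i|110⟩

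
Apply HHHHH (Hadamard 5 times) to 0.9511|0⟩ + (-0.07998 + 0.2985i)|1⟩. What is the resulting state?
(0.616 + 0.2111i)|0⟩ + (0.7291 - 0.2111i)|1⟩

H² = I, so H^5 = H: a single Hadamard. With (a, b) = (0.9511, (-0.07998 + 0.2985i)), H gives ((a + b)/√2, (a − b)/√2) = ((0.616 + 0.2111i), (0.7291 - 0.2111i)).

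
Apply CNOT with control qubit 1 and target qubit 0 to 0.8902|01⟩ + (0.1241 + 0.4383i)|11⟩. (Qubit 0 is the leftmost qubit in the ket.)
(0.1241 + 0.4383i)|01⟩ + 0.8902|11⟩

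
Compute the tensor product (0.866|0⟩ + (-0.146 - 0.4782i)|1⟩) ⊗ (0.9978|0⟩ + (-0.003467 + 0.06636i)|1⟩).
0.8641|00⟩ + (-0.003002 + 0.05747i)|01⟩ + (-0.1457 - 0.4771i)|10⟩ + (0.03224 - 0.008031i)|11⟩

amp(|b₁b₂…⟩) = product of the factor amplitudes for bits b₁, b₂, …; only kets whose every factor amplitude is nonzero survive.
|00⟩: (0.866)(0.9978) = 0.8641
|01⟩: (0.866)(-0.003467 + 0.06636i) = (-0.003002 + 0.05747i)
|10⟩: (-0.146 - 0.4782i)(0.9978) = (-0.1457 - 0.4771i)
|11⟩: (-0.146 - 0.4782i)(-0.003467 + 0.06636i) = (0.03224 - 0.008031i)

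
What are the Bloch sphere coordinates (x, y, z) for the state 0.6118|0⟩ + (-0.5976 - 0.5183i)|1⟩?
(-0.7312, -0.6342, -0.2515)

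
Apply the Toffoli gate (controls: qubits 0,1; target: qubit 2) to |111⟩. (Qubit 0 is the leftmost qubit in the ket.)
|110⟩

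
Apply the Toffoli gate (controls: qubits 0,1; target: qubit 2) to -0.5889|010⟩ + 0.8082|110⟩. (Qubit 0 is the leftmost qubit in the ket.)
-0.5889|010⟩ + 0.8082|111⟩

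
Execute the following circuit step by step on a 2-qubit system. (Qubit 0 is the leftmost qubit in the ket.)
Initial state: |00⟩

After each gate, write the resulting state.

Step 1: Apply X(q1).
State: |01⟩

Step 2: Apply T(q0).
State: |01⟩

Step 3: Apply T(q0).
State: |01⟩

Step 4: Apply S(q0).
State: |01⟩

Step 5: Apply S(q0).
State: |01⟩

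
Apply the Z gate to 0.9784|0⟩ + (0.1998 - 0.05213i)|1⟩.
0.9784|0⟩ + (-0.1998 + 0.05213i)|1⟩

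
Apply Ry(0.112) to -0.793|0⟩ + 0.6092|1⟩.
-0.8259|0⟩ + 0.5639|1⟩

Ry(0.112) = [[cos(θ/2), −sin(θ/2)], [sin(θ/2), cos(θ/2)]]; θ = 0.112, cos(θ/2) ≈ 0.998432, sin(θ/2) ≈ 0.0559707.
With a = amp(|0⟩) = -0.793 and b = amp(|1⟩) = 0.6092:
new amp(|0⟩) = (0.998432)·a + (-0.0559707)·b = -0.8259
new amp(|1⟩) = (0.0559707)·a + (0.998432)·b = 0.5639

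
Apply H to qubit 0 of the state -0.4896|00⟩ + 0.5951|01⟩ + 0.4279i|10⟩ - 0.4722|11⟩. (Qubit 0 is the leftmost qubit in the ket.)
(-0.3462 + 0.3026i)|00⟩ + 0.0869|01⟩ + (-0.3462 - 0.3026i)|10⟩ + 0.7547|11⟩

H on qubit 0 mixes each pair of kets that differ only in qubit 0: amplitudes (a, b) of (|…0…⟩, |…1…⟩) become ((a + b)/√2, (a − b)/√2). Kets absent from the input have amplitude 0.
(|00⟩, |10⟩): (a, b) = (-0.4896, 0.4279i) → ((-0.3462 + 0.3026i), (-0.3462 - 0.3026i))
(|01⟩, |11⟩): (a, b) = (0.5951, -0.4722) → (0.0869, 0.7547)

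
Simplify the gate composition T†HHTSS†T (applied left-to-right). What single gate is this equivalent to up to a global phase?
T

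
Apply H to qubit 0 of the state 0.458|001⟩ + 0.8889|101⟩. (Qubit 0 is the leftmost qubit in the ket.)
0.9524|001⟩ - 0.3047|101⟩

H on qubit 0 mixes each pair of kets that differ only in qubit 0: amplitudes (a, b) of (|…0…⟩, |…1…⟩) become ((a + b)/√2, (a − b)/√2). Kets absent from the input have amplitude 0.
(|001⟩, |101⟩): (a, b) = (0.458, 0.8889) → (0.9524, -0.3047)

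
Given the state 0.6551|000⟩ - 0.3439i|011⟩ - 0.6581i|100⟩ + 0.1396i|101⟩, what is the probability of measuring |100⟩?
0.4331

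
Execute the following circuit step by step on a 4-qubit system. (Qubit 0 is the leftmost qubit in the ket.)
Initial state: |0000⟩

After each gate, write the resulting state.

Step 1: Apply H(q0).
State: 1/√2|0000⟩ + 1/√2|1000⟩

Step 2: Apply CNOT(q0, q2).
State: 1/√2|0000⟩ + 1/√2|1010⟩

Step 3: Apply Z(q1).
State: 1/√2|0000⟩ + 1/√2|1010⟩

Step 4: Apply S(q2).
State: 1/√2|0000⟩ + (1/√2)i|1010⟩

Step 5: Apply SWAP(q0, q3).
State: 1/√2|0000⟩ + (1/√2)i|0011⟩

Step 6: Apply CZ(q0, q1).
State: 1/√2|0000⟩ + (1/√2)i|0011⟩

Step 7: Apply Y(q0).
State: (1/√2)i|1000⟩ - 1/√2|1011⟩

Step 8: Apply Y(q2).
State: (1/√2)i|1001⟩ - 1/√2|1010⟩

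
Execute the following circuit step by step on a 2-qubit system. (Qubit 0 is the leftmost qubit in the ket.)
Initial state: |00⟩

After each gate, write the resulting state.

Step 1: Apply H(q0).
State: 1/√2|00⟩ + 1/√2|10⟩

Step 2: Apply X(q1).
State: 1/√2|01⟩ + 1/√2|11⟩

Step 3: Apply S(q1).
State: (1/√2)i|01⟩ + (1/√2)i|11⟩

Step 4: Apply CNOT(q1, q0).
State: (1/√2)i|01⟩ + (1/√2)i|11⟩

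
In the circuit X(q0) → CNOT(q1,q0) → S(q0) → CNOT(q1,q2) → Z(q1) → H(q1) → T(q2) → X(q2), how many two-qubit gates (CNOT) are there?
2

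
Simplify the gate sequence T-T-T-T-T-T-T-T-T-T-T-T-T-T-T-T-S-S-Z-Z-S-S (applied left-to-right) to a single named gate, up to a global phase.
I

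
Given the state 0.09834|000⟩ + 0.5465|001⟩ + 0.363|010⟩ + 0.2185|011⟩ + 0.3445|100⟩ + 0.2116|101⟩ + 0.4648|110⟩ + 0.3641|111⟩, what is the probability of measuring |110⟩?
0.216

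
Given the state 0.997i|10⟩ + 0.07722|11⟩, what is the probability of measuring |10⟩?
0.994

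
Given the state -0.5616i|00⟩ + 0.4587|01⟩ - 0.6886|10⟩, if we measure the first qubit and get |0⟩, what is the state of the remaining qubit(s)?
-0.7745i|0⟩ + 0.6326|1⟩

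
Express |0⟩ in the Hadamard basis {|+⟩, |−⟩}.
1/√2|+⟩ + 1/√2|−⟩

With |ψ⟩ = α|0⟩ + β|1⟩, the Hadamard-basis coefficients are ⟨+|ψ⟩ = (α + β)/√2 and ⟨−|ψ⟩ = (α − β)/√2.
Here α = 1, β = 0: (α + β)/√2 = 1/√2, (α − β)/√2 = 1/√2.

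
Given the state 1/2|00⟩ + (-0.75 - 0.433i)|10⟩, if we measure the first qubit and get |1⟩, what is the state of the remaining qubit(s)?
(-0.866 - 0.5i)|0⟩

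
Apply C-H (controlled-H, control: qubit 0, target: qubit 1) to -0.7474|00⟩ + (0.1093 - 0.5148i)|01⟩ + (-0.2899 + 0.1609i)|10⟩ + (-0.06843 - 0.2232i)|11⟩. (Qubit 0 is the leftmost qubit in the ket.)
-0.7474|00⟩ + (0.1093 - 0.5148i)|01⟩ + (-0.2534 - 0.04405i)|10⟩ + (-0.1566 + 0.2716i)|11⟩

C-H leaves the control-|0⟩ kets |00⟩, |01⟩ unchanged and applies H to qubit 1 on the control-|1⟩ pair (|10⟩, |11⟩).
H = [[1/√2, 1/√2], [1/√2, -1/√2]].
With a = amp(|10⟩) = (-0.2899 + 0.1609i) and b = amp(|11⟩) = (-0.06843 - 0.2232i):
new amp(|10⟩) = (1/√2)·a + (1/√2)·b = (-0.2534 - 0.04405i)
new amp(|11⟩) = (1/√2)·a + (-1/√2)·b = (-0.1566 + 0.2716i)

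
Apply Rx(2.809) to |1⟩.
-0.9862i|0⟩ + 0.1655|1⟩

Rx(2.809) = [[cos(θ/2), −i·sin(θ/2)], [−i·sin(θ/2), cos(θ/2)]]; θ = 2.809, cos(θ/2) ≈ 0.165531, sin(θ/2) ≈ 0.986205.
With a = amp(|0⟩) = 0 and b = amp(|1⟩) = 1:
new amp(|0⟩) = (0.165531)·a + (-0.986205i)·b = -0.9862i
new amp(|1⟩) = (-0.986205i)·a + (0.165531)·b = 0.1655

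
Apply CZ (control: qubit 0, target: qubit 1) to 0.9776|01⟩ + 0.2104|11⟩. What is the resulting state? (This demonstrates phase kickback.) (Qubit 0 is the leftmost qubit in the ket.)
0.9776|01⟩ - 0.2104|11⟩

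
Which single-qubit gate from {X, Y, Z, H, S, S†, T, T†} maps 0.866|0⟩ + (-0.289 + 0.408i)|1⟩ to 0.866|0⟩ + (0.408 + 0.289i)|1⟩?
S†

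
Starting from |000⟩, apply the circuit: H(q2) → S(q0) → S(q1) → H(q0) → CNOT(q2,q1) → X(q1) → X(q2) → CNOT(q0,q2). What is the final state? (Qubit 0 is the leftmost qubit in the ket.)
1/2|000⟩ + 1/2|011⟩ + 1/2|101⟩ + 1/2|110⟩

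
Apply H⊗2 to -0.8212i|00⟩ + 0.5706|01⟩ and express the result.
(0.2853 - 0.4106i)|00⟩ + (-0.2853 - 0.4106i)|01⟩ + (0.2853 - 0.4106i)|10⟩ + (-0.2853 - 0.4106i)|11⟩

H⊗2 gives amp(|y⟩) = (1/2) Σ_x (−1)^(x·y) amp(|x⟩), where x·y is the number of positions in which both x and y have a 1.
|00⟩: (-0.8212i + 0.5706)/2 = (0.2853 - 0.4106i)
|01⟩: (-0.8212i - 0.5706)/2 = (-0.2853 - 0.4106i)
|10⟩: (-0.8212i + 0.5706)/2 = (0.2853 - 0.4106i)
|11⟩: (-0.8212i - 0.5706)/2 = (-0.2853 - 0.4106i)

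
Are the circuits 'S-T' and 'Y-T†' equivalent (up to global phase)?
No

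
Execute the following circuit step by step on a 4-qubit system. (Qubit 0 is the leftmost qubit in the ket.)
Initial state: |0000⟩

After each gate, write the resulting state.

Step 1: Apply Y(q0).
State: i|1000⟩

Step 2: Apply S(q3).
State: i|1000⟩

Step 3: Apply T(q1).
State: i|1000⟩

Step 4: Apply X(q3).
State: i|1001⟩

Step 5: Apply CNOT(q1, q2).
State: i|1001⟩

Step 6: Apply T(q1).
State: i|1001⟩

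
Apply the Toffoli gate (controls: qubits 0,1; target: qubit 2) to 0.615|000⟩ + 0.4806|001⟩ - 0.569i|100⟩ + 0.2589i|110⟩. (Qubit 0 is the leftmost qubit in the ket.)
0.615|000⟩ + 0.4806|001⟩ - 0.569i|100⟩ + 0.2589i|111⟩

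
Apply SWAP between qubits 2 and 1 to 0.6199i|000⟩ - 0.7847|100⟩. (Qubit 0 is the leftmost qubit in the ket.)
0.6199i|000⟩ - 0.7847|100⟩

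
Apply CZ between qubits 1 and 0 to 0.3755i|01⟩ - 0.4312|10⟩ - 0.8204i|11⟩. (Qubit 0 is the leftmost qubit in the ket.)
0.3755i|01⟩ - 0.4312|10⟩ + 0.8204i|11⟩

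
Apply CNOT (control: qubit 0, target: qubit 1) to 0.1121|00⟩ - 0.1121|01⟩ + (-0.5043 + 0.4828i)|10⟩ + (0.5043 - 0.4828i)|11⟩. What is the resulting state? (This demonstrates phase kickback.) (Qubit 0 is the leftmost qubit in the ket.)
0.1121|00⟩ - 0.1121|01⟩ + (0.5043 - 0.4828i)|10⟩ + (-0.5043 + 0.4828i)|11⟩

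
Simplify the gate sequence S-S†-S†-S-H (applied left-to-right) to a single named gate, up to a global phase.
H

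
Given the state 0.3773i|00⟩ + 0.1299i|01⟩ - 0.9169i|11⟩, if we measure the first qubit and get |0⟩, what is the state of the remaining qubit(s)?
0.9455i|0⟩ + 0.3255i|1⟩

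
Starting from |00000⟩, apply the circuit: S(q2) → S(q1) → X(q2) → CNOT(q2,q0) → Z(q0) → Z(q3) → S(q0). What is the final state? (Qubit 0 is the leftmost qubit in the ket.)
-i|10100⟩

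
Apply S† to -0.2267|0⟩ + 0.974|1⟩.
-0.2267|0⟩ - 0.974i|1⟩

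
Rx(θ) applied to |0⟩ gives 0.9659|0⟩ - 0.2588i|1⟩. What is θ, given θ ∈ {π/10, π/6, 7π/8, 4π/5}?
π/6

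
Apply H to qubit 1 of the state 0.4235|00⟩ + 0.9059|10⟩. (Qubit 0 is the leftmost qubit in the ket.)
0.2995|00⟩ + 0.2995|01⟩ + 0.6406|10⟩ + 0.6406|11⟩

H on qubit 1 mixes each pair of kets that differ only in qubit 1: amplitudes (a, b) of (|…0…⟩, |…1…⟩) become ((a + b)/√2, (a − b)/√2). Kets absent from the input have amplitude 0.
(|00⟩, |01⟩): (a, b) = (0.4235, 0) → (0.2995, 0.2995)
(|10⟩, |11⟩): (a, b) = (0.9059, 0) → (0.6406, 0.6406)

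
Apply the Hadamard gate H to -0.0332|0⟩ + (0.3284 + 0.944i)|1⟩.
(0.2087 + 0.6675i)|0⟩ + (-0.2557 - 0.6675i)|1⟩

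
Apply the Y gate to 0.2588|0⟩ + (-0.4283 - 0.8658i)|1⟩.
(-0.8658 + 0.4283i)|0⟩ + 0.2588i|1⟩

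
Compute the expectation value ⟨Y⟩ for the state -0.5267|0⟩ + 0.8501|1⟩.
0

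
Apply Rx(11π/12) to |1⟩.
-0.9914i|0⟩ + 0.1305|1⟩

Rx(11π/12) = [[cos(θ/2), −i·sin(θ/2)], [−i·sin(θ/2), cos(θ/2)]]; θ = 11π/12, cos(θ/2) ≈ 0.130526, sin(θ/2) ≈ 0.991445.
With a = amp(|0⟩) = 0 and b = amp(|1⟩) = 1:
new amp(|0⟩) = (0.130526)·a + (-0.991445i)·b = -0.9914i
new amp(|1⟩) = (-0.991445i)·a + (0.130526)·b = 0.1305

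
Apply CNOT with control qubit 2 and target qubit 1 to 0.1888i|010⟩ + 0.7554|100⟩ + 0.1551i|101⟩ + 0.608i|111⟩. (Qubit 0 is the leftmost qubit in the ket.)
0.1888i|010⟩ + 0.7554|100⟩ + 0.608i|101⟩ + 0.1551i|111⟩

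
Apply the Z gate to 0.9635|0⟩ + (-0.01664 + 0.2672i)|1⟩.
0.9635|0⟩ + (0.01664 - 0.2672i)|1⟩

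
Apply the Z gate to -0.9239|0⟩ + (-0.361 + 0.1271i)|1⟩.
-0.9239|0⟩ + (0.361 - 0.1271i)|1⟩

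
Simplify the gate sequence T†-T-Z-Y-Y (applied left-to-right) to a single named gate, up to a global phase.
Z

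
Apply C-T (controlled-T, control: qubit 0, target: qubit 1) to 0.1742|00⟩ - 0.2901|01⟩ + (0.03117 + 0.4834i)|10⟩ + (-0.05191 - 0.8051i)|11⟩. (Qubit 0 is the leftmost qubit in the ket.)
0.1742|00⟩ - 0.2901|01⟩ + (0.03117 + 0.4834i)|10⟩ + (0.5326 - 0.606i)|11⟩

C-T leaves the control-|0⟩ kets |00⟩, |01⟩ unchanged and applies T to qubit 1 on the control-|1⟩ pair (|10⟩, |11⟩).
T = [[1, 0], [0, (1/√2 + (1/√2)i)]].
With a = amp(|10⟩) = (0.03117 + 0.4834i) and b = amp(|11⟩) = (-0.05191 - 0.8051i):
new amp(|10⟩) = (1)·a = (0.03117 + 0.4834i)
new amp(|11⟩) = (1/√2 + (1/√2)i)·b = (0.5326 - 0.606i)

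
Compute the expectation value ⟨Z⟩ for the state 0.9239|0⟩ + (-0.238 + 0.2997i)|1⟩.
0.7071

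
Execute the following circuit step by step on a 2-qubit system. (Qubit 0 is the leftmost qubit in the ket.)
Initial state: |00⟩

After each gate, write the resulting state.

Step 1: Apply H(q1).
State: 1/√2|00⟩ + 1/√2|01⟩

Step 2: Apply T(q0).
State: 1/√2|00⟩ + 1/√2|01⟩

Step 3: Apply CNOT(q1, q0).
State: 1/√2|00⟩ + 1/√2|11⟩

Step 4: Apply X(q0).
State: 1/√2|01⟩ + 1/√2|10⟩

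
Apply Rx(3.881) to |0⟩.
-0.3613|0⟩ - 0.9324i|1⟩

Rx(3.881) = [[cos(θ/2), −i·sin(θ/2)], [−i·sin(θ/2), cos(θ/2)]]; θ = 3.881, cos(θ/2) ≈ -0.361339, sin(θ/2) ≈ 0.932434.
With a = amp(|0⟩) = 1 and b = amp(|1⟩) = 0:
new amp(|0⟩) = (-0.361339)·a + (-0.932434i)·b = -0.3613
new amp(|1⟩) = (-0.932434i)·a + (-0.361339)·b = -0.9324i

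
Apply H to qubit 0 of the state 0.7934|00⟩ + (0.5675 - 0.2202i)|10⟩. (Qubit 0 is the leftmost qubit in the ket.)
(0.9623 - 0.1557i)|00⟩ + (0.1597 + 0.1557i)|10⟩

H on qubit 0 mixes each pair of kets that differ only in qubit 0: amplitudes (a, b) of (|…0…⟩, |…1…⟩) become ((a + b)/√2, (a − b)/√2). Kets absent from the input have amplitude 0.
(|00⟩, |10⟩): (a, b) = (0.7934, (0.5675 - 0.2202i)) → ((0.9623 - 0.1557i), (0.1597 + 0.1557i))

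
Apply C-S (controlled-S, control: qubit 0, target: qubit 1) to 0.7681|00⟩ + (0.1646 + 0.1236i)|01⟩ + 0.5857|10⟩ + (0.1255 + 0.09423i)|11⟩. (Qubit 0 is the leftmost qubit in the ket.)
0.7681|00⟩ + (0.1646 + 0.1236i)|01⟩ + 0.5857|10⟩ + (-0.09423 + 0.1255i)|11⟩

C-S leaves the control-|0⟩ kets |00⟩, |01⟩ unchanged and applies S to qubit 1 on the control-|1⟩ pair (|10⟩, |11⟩).
S = [[1, 0], [0, i]].
With a = amp(|10⟩) = 0.5857 and b = amp(|11⟩) = (0.1255 + 0.09423i):
new amp(|10⟩) = (1)·a = 0.5857
new amp(|11⟩) = (i)·b = (-0.09423 + 0.1255i)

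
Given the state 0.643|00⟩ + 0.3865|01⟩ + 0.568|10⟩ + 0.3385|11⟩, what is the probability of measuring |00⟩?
0.4134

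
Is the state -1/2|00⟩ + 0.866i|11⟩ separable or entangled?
Entangled

Writing the state as a|00⟩ + b|01⟩ + c|10⟩ + d|11⟩, it is a product state iff ad − bc = 0.
Here (a, b, c, d) = (-1/2, 0, 0, 0.866i): ad − bc = (-1/2)(0.866i) − (0)(0) = -0.433i ≠ 0, so the state is entangled.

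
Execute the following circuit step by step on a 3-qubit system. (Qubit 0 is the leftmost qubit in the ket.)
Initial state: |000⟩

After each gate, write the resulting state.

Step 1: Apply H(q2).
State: 1/√2|000⟩ + 1/√2|001⟩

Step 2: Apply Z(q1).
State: 1/√2|000⟩ + 1/√2|001⟩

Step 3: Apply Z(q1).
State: 1/√2|000⟩ + 1/√2|001⟩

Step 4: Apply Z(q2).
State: 1/√2|000⟩ - 1/√2|001⟩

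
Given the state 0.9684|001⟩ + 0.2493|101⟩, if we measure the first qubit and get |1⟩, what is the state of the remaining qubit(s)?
|01⟩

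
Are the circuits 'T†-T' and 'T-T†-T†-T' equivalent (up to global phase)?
Yes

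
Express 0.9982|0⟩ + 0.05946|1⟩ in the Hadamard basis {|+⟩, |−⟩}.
0.7479|+⟩ + 0.6638|−⟩

With |ψ⟩ = α|0⟩ + β|1⟩, the Hadamard-basis coefficients are ⟨+|ψ⟩ = (α + β)/√2 and ⟨−|ψ⟩ = (α − β)/√2.
Here α = 0.9982, β = 0.05946: (α + β)/√2 = 0.7479, (α − β)/√2 = 0.6638.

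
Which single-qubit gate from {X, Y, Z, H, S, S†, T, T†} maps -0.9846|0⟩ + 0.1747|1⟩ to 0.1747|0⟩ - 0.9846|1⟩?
X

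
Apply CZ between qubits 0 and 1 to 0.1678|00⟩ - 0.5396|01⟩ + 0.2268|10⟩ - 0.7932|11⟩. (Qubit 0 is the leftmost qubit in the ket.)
0.1678|00⟩ - 0.5396|01⟩ + 0.2268|10⟩ + 0.7932|11⟩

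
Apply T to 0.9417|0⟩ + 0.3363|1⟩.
0.9417|0⟩ + (0.2378 + 0.2378i)|1⟩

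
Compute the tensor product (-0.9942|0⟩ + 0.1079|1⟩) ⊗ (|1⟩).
-0.9942|01⟩ + 0.1079|11⟩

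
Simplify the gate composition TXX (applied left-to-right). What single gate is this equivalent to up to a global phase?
T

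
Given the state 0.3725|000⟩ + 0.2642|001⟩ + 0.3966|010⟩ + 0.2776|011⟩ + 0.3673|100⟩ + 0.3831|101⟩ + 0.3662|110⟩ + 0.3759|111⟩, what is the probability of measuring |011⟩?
0.07706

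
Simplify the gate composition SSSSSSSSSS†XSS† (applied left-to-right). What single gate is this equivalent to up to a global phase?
X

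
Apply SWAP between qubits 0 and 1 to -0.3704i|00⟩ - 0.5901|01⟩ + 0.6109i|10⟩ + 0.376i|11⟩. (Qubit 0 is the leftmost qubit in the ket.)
-0.3704i|00⟩ + 0.6109i|01⟩ - 0.5901|10⟩ + 0.376i|11⟩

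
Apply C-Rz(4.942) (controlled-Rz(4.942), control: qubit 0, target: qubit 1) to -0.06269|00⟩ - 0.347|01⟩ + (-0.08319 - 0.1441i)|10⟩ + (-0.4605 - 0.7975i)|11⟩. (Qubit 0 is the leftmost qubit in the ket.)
-0.06269|00⟩ - 0.347|01⟩ + (-0.02438 + 0.1646i)|10⟩ + (0.8564 + 0.3386i)|11⟩

C-Rz(4.942) leaves the control-|0⟩ kets |00⟩, |01⟩ unchanged and applies Rz(4.942) to qubit 1 on the control-|1⟩ pair (|10⟩, |11⟩).
Rz(4.942) = [[e^(−iθ/2), 0], [0, e^(iθ/2)]] with e^(±iθ/2) = cos(θ/2) ± i·sin(θ/2); θ = 4.942, cos(θ/2) ≈ -0.783453, sin(θ/2) ≈ 0.62145.
With a = amp(|10⟩) = (-0.08319 - 0.1441i) and b = amp(|11⟩) = (-0.4605 - 0.7975i):
new amp(|10⟩) = (-0.783453 - 0.62145i)·a = (-0.02438 + 0.1646i)
new amp(|11⟩) = (-0.783453 + 0.62145i)·b = (0.8564 + 0.3386i)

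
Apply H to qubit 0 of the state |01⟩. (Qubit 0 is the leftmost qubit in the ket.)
1/√2|01⟩ + 1/√2|11⟩

H on qubit 0 mixes each pair of kets that differ only in qubit 0: amplitudes (a, b) of (|…0…⟩, |…1…⟩) become ((a + b)/√2, (a − b)/√2). Kets absent from the input have amplitude 0.
(|01⟩, |11⟩): (a, b) = (1, 0) → (1/√2, 1/√2)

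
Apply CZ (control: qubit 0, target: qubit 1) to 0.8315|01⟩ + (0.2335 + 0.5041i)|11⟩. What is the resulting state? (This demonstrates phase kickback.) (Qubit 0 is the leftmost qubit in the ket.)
0.8315|01⟩ + (-0.2335 - 0.5041i)|11⟩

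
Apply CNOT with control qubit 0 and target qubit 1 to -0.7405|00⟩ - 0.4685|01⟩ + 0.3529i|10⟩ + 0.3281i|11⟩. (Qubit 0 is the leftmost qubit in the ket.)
-0.7405|00⟩ - 0.4685|01⟩ + 0.3281i|10⟩ + 0.3529i|11⟩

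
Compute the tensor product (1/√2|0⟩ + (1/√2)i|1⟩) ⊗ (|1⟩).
1/√2|01⟩ + (1/√2)i|11⟩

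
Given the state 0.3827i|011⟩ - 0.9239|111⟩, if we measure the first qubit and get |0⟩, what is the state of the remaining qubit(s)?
i|11⟩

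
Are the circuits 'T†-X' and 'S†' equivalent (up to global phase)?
No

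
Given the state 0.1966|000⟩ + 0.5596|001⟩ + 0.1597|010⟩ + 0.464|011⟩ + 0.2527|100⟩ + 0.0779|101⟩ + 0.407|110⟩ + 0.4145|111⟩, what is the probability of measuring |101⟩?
0.006068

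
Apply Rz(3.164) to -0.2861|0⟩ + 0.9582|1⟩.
(0.003205 + 0.2861i)|0⟩ + (-0.01074 + 0.9581i)|1⟩

Rz(3.164) = [[e^(−iθ/2), 0], [0, e^(iθ/2)]] with e^(±iθ/2) = cos(θ/2) ± i·sin(θ/2); θ = 3.164, cos(θ/2) ≈ -0.0112034, sin(θ/2) ≈ 0.999937.
With a = amp(|0⟩) = -0.2861 and b = amp(|1⟩) = 0.9582:
new amp(|0⟩) = (-0.0112034 - 0.999937i)·a = (0.003205 + 0.2861i)
new amp(|1⟩) = (-0.0112034 + 0.999937i)·b = (-0.01074 + 0.9581i)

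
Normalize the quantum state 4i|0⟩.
i|0⟩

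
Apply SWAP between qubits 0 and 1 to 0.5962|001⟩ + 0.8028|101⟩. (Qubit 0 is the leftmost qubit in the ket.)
0.5962|001⟩ + 0.8028|011⟩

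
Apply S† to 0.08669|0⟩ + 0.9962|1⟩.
0.08669|0⟩ - 0.9962i|1⟩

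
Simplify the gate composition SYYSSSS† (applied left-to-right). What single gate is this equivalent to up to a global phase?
S†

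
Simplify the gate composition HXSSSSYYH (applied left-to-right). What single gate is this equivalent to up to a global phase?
Z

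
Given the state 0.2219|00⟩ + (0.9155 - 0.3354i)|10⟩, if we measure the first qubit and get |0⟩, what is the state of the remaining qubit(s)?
|0⟩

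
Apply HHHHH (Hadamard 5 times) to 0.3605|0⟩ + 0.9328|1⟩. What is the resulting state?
0.9145|0⟩ - 0.4047|1⟩

H² = I, so H^5 = H: a single Hadamard. With (a, b) = (0.3605, 0.9328), H gives ((a + b)/√2, (a − b)/√2) = (0.9145, -0.4047).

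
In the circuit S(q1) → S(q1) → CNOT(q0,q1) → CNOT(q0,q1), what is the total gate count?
4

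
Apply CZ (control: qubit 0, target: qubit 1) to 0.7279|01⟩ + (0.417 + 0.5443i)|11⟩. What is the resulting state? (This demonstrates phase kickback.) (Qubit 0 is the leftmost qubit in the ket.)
0.7279|01⟩ + (-0.417 - 0.5443i)|11⟩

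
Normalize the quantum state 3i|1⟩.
i|1⟩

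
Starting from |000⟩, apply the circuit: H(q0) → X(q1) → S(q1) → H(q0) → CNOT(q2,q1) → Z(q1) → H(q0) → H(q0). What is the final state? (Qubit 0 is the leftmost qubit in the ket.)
-i|010⟩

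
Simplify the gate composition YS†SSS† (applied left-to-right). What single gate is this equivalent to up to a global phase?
Y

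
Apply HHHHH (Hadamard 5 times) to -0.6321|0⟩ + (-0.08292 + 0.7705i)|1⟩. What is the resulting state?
(-0.5056 + 0.5448i)|0⟩ + (-0.3883 - 0.5448i)|1⟩

H² = I, so H^5 = H: a single Hadamard. With (a, b) = (-0.6321, (-0.08292 + 0.7705i)), H gives ((a + b)/√2, (a − b)/√2) = ((-0.5056 + 0.5448i), (-0.3883 - 0.5448i)).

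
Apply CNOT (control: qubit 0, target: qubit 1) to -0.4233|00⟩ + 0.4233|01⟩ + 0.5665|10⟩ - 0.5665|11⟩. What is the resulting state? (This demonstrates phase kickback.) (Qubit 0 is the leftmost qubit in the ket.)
-0.4233|00⟩ + 0.4233|01⟩ - 0.5665|10⟩ + 0.5665|11⟩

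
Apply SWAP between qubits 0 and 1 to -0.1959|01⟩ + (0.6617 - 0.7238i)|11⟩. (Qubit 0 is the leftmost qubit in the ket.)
-0.1959|10⟩ + (0.6617 - 0.7238i)|11⟩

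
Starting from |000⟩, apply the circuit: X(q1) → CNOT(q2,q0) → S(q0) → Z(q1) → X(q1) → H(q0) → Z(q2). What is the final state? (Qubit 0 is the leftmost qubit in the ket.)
-1/√2|000⟩ - 1/√2|100⟩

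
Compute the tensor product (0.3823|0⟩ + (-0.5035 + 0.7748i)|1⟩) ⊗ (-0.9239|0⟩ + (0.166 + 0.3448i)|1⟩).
-0.3532|00⟩ + (0.06346 + 0.1318i)|01⟩ + (0.4652 - 0.7158i)|10⟩ + (-0.3507 - 0.04499i)|11⟩

amp(|b₁b₂…⟩) = product of the factor amplitudes for bits b₁, b₂, …; only kets whose every factor amplitude is nonzero survive.
|00⟩: (0.3823)(-0.9239) = -0.3532
|01⟩: (0.3823)(0.166 + 0.3448i) = (0.06346 + 0.1318i)
|10⟩: (-0.5035 + 0.7748i)(-0.9239) = (0.4652 - 0.7158i)
|11⟩: (-0.5035 + 0.7748i)(0.166 + 0.3448i) = (-0.3507 - 0.04499i)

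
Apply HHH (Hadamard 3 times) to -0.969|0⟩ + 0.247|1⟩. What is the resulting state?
-0.5105|0⟩ - 0.8598|1⟩

H² = I, so H^3 = H: a single Hadamard. With (a, b) = (-0.969, 0.247), H gives ((a + b)/√2, (a − b)/√2) = (-0.5105, -0.8598).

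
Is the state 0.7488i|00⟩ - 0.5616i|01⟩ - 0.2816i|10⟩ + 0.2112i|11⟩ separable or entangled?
Separable

Writing the state as a|00⟩ + b|01⟩ + c|10⟩ + d|11⟩, it is a product state iff ad − bc = 0.
Here (a, b, c, d) = (0.7488i, -0.5616i, -0.2816i, 0.2112i): ad − bc = (0.7488i)(0.2112i) − (-0.5616i)(-0.2816i) = 0, so the state is separable.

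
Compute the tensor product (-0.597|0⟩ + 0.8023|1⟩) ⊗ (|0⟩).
-0.597|00⟩ + 0.8023|10⟩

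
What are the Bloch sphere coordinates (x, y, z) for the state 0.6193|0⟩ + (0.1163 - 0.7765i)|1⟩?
(0.144, -0.9618, -0.2329)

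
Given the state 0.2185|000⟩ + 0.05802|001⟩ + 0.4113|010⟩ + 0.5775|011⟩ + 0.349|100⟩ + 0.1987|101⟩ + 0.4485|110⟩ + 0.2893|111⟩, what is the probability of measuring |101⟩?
0.03948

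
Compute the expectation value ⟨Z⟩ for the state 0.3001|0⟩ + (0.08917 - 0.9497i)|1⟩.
-0.8198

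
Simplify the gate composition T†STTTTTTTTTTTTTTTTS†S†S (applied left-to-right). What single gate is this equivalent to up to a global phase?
T†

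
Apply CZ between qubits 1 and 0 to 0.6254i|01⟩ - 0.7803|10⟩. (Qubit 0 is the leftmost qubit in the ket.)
0.6254i|01⟩ - 0.7803|10⟩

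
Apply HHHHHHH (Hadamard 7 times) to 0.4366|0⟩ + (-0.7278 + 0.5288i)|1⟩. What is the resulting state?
(-0.2059 + 0.3739i)|0⟩ + (0.8234 - 0.3739i)|1⟩

H² = I, so H^7 = H: a single Hadamard. With (a, b) = (0.4366, (-0.7278 + 0.5288i)), H gives ((a + b)/√2, (a − b)/√2) = ((-0.2059 + 0.3739i), (0.8234 - 0.3739i)).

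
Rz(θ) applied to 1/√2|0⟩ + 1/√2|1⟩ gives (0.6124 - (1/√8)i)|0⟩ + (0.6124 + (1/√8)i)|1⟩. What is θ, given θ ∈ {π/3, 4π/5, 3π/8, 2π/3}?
π/3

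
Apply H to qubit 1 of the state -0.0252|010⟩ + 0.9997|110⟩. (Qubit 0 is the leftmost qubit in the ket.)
-0.01782|000⟩ + 0.01782|010⟩ + 0.7069|100⟩ - 0.7069|110⟩

H on qubit 1 mixes each pair of kets that differ only in qubit 1: amplitudes (a, b) of (|…0…⟩, |…1…⟩) become ((a + b)/√2, (a − b)/√2). Kets absent from the input have amplitude 0.
(|000⟩, |010⟩): (a, b) = (0, -0.0252) → (-0.01782, 0.01782)
(|100⟩, |110⟩): (a, b) = (0, 0.9997) → (0.7069, -0.7069)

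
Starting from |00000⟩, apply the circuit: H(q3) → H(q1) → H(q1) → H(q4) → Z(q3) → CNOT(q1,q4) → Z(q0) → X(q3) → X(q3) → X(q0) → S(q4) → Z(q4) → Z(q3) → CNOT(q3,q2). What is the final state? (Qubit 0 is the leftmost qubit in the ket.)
1/2|10000⟩ - (1/2)i|10001⟩ + 1/2|10110⟩ - (1/2)i|10111⟩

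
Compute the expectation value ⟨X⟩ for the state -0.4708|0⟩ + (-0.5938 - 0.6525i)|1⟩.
0.5591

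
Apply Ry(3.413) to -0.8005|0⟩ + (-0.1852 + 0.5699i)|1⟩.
(0.2918 - 0.5647i)|0⟩ + (-0.7681 - 0.0771i)|1⟩

Ry(3.413) = [[cos(θ/2), −sin(θ/2)], [sin(θ/2), cos(θ/2)]]; θ = 3.413, cos(θ/2) ≈ -0.135288, sin(θ/2) ≈ 0.990806.
With a = amp(|0⟩) = -0.8005 and b = amp(|1⟩) = (-0.1852 + 0.5699i):
new amp(|0⟩) = (-0.135288)·a + (-0.990806)·b = (0.2918 - 0.5647i)
new amp(|1⟩) = (0.990806)·a + (-0.135288)·b = (-0.7681 - 0.0771i)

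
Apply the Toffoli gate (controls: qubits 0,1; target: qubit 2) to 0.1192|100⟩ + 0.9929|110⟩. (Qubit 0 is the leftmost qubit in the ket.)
0.1192|100⟩ + 0.9929|111⟩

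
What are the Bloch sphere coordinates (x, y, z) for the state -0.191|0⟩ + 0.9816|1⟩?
(-0.375, 0, -0.9271)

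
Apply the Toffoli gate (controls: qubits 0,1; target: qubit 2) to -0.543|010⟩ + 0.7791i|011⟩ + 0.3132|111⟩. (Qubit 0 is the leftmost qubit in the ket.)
-0.543|010⟩ + 0.7791i|011⟩ + 0.3132|110⟩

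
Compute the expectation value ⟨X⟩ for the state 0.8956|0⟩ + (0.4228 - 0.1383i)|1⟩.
0.7573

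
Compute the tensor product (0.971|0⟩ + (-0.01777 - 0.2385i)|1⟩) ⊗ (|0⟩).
0.971|00⟩ + (-0.01777 - 0.2385i)|10⟩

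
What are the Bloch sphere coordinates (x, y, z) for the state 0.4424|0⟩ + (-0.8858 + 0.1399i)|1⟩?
(-0.7838, 0.1238, -0.6085)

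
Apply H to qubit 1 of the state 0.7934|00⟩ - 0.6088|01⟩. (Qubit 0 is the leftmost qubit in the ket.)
0.1305|00⟩ + 0.9915|01⟩

H on qubit 1 mixes each pair of kets that differ only in qubit 1: amplitudes (a, b) of (|…0…⟩, |…1…⟩) become ((a + b)/√2, (a − b)/√2). Kets absent from the input have amplitude 0.
(|00⟩, |01⟩): (a, b) = (0.7934, -0.6088) → (0.1305, 0.9915)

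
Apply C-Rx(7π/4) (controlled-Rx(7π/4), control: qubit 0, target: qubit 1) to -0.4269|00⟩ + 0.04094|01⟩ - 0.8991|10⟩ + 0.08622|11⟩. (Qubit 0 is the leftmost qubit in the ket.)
-0.4269|00⟩ + 0.04094|01⟩ + (0.8307 - 0.03299i)|10⟩ + (-0.07966 + 0.3441i)|11⟩

C-Rx(7π/4) leaves the control-|0⟩ kets |00⟩, |01⟩ unchanged and applies Rx(7π/4) to qubit 1 on the control-|1⟩ pair (|10⟩, |11⟩).
Rx(7π/4) = [[cos(θ/2), −i·sin(θ/2)], [−i·sin(θ/2), cos(θ/2)]]; θ = 7π/4, cos(θ/2) ≈ -0.92388, sin(θ/2) ≈ 0.382683.
With a = amp(|10⟩) = -0.8991 and b = amp(|11⟩) = 0.08622:
new amp(|10⟩) = (-0.92388)·a + (-0.382683i)·b = (0.8307 - 0.03299i)
new amp(|11⟩) = (-0.382683i)·a + (-0.92388)·b = (-0.07966 + 0.3441i)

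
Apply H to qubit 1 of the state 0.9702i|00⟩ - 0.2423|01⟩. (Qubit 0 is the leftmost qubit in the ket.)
(-0.1713 + 0.686i)|00⟩ + (0.1713 + 0.686i)|01⟩

H on qubit 1 mixes each pair of kets that differ only in qubit 1: amplitudes (a, b) of (|…0…⟩, |…1…⟩) become ((a + b)/√2, (a − b)/√2). Kets absent from the input have amplitude 0.
(|00⟩, |01⟩): (a, b) = (0.9702i, -0.2423) → ((-0.1713 + 0.686i), (0.1713 + 0.686i))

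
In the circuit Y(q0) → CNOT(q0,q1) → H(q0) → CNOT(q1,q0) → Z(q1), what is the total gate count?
5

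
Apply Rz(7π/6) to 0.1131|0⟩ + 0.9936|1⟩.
(-0.02927 - 0.1092i)|0⟩ + (-0.2572 + 0.9597i)|1⟩

Rz(7π/6) = [[e^(−iθ/2), 0], [0, e^(iθ/2)]] with e^(±iθ/2) = cos(θ/2) ± i·sin(θ/2); θ = 7π/6, cos(θ/2) ≈ -0.258819, sin(θ/2) ≈ 0.965926.
With a = amp(|0⟩) = 0.1131 and b = amp(|1⟩) = 0.9936:
new amp(|0⟩) = (-0.258819 - 0.965926i)·a = (-0.02927 - 0.1092i)
new amp(|1⟩) = (-0.258819 + 0.965926i)·b = (-0.2572 + 0.9597i)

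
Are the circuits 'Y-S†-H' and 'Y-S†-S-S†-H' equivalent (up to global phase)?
Yes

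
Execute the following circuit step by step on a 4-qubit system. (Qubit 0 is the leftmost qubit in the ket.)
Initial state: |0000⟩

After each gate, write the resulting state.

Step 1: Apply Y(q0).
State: i|1000⟩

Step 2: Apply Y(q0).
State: |0000⟩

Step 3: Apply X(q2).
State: |0010⟩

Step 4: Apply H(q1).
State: 1/√2|0010⟩ + 1/√2|0110⟩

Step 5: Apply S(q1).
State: 1/√2|0010⟩ + (1/√2)i|0110⟩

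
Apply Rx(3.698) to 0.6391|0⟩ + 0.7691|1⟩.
(-0.1755 - 0.7395i)|0⟩ + (-0.2112 - 0.6145i)|1⟩

Rx(3.698) = [[cos(θ/2), −i·sin(θ/2)], [−i·sin(θ/2), cos(θ/2)]]; θ = 3.698, cos(θ/2) ≈ -0.274629, sin(θ/2) ≈ 0.96155.
With a = amp(|0⟩) = 0.6391 and b = amp(|1⟩) = 0.7691:
new amp(|0⟩) = (-0.274629)·a + (-0.96155i)·b = (-0.1755 - 0.7395i)
new amp(|1⟩) = (-0.96155i)·a + (-0.274629)·b = (-0.2112 - 0.6145i)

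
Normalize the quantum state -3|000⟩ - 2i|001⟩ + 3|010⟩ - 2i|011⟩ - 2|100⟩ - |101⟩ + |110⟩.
-0.5303|000⟩ - (1/√8)i|001⟩ + 0.5303|010⟩ - (1/√8)i|011⟩ - 1/√8|100⟩ - 0.1768|101⟩ + 0.1768|110⟩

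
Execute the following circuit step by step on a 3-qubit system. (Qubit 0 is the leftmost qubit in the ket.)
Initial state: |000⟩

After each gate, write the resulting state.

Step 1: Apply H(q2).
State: 1/√2|000⟩ + 1/√2|001⟩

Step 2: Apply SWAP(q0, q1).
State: 1/√2|000⟩ + 1/√2|001⟩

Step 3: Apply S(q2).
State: 1/√2|000⟩ + (1/√2)i|001⟩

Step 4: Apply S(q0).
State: 1/√2|000⟩ + (1/√2)i|001⟩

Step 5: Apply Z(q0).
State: 1/√2|000⟩ + (1/√2)i|001⟩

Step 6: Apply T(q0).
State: 1/√2|000⟩ + (1/√2)i|001⟩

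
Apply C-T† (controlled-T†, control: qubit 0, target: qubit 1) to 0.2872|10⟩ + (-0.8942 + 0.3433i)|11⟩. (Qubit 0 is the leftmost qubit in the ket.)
0.2872|10⟩ + (-0.3895 + 0.875i)|11⟩

C-T† leaves the control-|0⟩ kets |00⟩, |01⟩ unchanged and applies T† to qubit 1 on the control-|1⟩ pair (|10⟩, |11⟩).
T† = [[1, 0], [0, (1/√2 - (1/√2)i)]].
With a = amp(|10⟩) = 0.2872 and b = amp(|11⟩) = (-0.8942 + 0.3433i):
new amp(|10⟩) = (1)·a = 0.2872
new amp(|11⟩) = (1/√2 - (1/√2)i)·b = (-0.3895 + 0.875i)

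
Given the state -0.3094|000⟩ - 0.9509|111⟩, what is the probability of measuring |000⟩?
0.09573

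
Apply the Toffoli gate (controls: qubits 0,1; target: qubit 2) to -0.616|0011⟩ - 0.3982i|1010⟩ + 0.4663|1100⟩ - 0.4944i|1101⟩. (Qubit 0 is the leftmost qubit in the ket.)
-0.616|0011⟩ - 0.3982i|1010⟩ + 0.4663|1110⟩ - 0.4944i|1111⟩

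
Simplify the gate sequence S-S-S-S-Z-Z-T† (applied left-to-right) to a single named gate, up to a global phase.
T†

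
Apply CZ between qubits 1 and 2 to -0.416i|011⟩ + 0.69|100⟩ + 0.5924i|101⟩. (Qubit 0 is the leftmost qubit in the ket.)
0.416i|011⟩ + 0.69|100⟩ + 0.5924i|101⟩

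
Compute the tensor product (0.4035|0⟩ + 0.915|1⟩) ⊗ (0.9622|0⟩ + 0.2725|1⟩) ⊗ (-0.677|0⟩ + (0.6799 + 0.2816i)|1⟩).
-0.2628|000⟩ + (0.264 + 0.1093i)|001⟩ - 0.07444|010⟩ + (0.07476 + 0.03096i)|011⟩ - 0.596|100⟩ + (0.5986 + 0.2479i)|101⟩ - 0.1688|110⟩ + (0.1695 + 0.07021i)|111⟩

amp(|b₁b₂…⟩) = product of the factor amplitudes for bits b₁, b₂, …; only kets whose every factor amplitude is nonzero survive.
|000⟩: (0.4035)(0.9622)(-0.677) = -0.2628
|001⟩: (0.4035)(0.9622)(0.6799 + 0.2816i) = (0.264 + 0.1093i)
|010⟩: (0.4035)(0.2725)(-0.677) = -0.07444
|011⟩: (0.4035)(0.2725)(0.6799 + 0.2816i) = (0.07476 + 0.03096i)
|100⟩: (0.915)(0.9622)(-0.677) = -0.596
|101⟩: (0.915)(0.9622)(0.6799 + 0.2816i) = (0.5986 + 0.2479i)
|110⟩: (0.915)(0.2725)(-0.677) = -0.1688
|111⟩: (0.915)(0.2725)(0.6799 + 0.2816i) = (0.1695 + 0.07021i)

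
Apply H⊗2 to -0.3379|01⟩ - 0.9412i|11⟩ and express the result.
(-0.169 - 0.4706i)|00⟩ + (0.169 + 0.4706i)|01⟩ + (-0.169 + 0.4706i)|10⟩ + (0.169 - 0.4706i)|11⟩

H⊗2 gives amp(|y⟩) = (1/2) Σ_x (−1)^(x·y) amp(|x⟩), where x·y is the number of positions in which both x and y have a 1.
|00⟩: (-0.3379 - 0.9412i)/2 = (-0.169 - 0.4706i)
|01⟩: (0.3379 + 0.9412i)/2 = (0.169 + 0.4706i)
|10⟩: (-0.3379 + 0.9412i)/2 = (-0.169 + 0.4706i)
|11⟩: (0.3379 - 0.9412i)/2 = (0.169 - 0.4706i)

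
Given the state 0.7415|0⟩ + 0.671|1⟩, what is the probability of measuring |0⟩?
0.5498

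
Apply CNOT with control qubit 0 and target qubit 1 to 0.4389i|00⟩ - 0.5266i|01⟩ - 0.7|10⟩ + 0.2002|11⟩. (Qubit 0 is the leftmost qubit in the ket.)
0.4389i|00⟩ - 0.5266i|01⟩ + 0.2002|10⟩ - 0.7|11⟩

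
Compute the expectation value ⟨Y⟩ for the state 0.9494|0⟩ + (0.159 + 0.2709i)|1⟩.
0.5144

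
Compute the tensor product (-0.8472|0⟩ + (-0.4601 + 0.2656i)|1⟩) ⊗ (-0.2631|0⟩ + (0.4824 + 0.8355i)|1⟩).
0.2229|00⟩ + (-0.4087 - 0.7078i)|01⟩ + (0.1211 - 0.06988i)|10⟩ + (-0.4439 - 0.2563i)|11⟩

amp(|b₁b₂…⟩) = product of the factor amplitudes for bits b₁, b₂, …; only kets whose every factor amplitude is nonzero survive.
|00⟩: (-0.8472)(-0.2631) = 0.2229
|01⟩: (-0.8472)(0.4824 + 0.8355i) = (-0.4087 - 0.7078i)
|10⟩: (-0.4601 + 0.2656i)(-0.2631) = (0.1211 - 0.06988i)
|11⟩: (-0.4601 + 0.2656i)(0.4824 + 0.8355i) = (-0.4439 - 0.2563i)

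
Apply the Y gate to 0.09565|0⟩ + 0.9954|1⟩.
-0.9954i|0⟩ + 0.09565i|1⟩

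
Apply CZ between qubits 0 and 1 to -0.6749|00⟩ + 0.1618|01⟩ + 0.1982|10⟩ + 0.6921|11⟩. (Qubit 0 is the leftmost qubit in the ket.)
-0.6749|00⟩ + 0.1618|01⟩ + 0.1982|10⟩ - 0.6921|11⟩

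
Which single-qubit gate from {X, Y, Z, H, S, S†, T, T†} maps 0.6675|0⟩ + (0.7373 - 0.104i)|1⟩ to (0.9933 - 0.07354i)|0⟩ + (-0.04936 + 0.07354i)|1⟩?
H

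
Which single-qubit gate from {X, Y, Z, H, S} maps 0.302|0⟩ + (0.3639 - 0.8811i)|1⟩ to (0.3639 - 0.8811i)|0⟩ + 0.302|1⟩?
X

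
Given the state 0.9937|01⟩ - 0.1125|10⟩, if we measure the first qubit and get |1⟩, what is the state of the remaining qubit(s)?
-|0⟩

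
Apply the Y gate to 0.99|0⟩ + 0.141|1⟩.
-0.141i|0⟩ + 0.99i|1⟩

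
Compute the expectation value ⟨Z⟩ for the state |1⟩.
-1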